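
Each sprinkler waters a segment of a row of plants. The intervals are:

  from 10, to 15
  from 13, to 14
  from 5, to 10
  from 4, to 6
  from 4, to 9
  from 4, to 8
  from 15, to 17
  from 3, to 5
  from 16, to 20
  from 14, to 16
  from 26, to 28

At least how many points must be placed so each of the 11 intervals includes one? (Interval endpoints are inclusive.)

Sorted: [3,5] [4,6] [4,8] [4,9] [5,10] [13,14] [10,15] [14,16] [15,17] [16,20] [26,28]
{[3,5],[4,6],[4,8],[4,9],[5,10]} hit by 5; {[13,14],[10,15],[14,16]} hit by 14; {[15,17],[16,20]} hit by 17; {[26,28]} hit by 28.
Points: 5, 14, 17, 28 (4 total).

4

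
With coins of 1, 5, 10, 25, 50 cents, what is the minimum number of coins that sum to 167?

7

Use the largest denomination that fits, subtract, and repeat.
167 = 3×50 + 1×10 + 1×5 + 2×1
Total coins = 3 + 1 + 1 + 2 = 7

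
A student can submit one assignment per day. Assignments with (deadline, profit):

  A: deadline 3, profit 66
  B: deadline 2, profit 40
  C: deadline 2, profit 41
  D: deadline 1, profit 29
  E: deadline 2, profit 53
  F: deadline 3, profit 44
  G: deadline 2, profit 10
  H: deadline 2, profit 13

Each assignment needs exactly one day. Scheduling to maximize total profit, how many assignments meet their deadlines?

3

Sort by profit descending; place each in the latest free slot ≤ its deadline.
Profit order: A=66 E=53 F=44 C=41 B=40 D=29 H=13 G=10
Assign: A→slot 3, E→slot 2, F→slot 1, C skipped, B skipped, D skipped, H skipped, G skipped.
Slots: [1:F] [2:E] [3:A]
3 of 8 scheduled.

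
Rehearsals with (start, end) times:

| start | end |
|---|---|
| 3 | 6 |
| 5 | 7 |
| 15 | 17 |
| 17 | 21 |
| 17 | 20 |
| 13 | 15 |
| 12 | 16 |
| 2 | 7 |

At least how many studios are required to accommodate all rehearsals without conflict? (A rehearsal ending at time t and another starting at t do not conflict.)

The answer is the maximum number of intervals overlapping at any instant.
starts: [2, 3, 5, 12, 13, 15, 17, 17]
ends:   [6, 7, 7, 15, 16, 17, 20, 21]
s2→1 s3→2 s5→3  — peak 3.

3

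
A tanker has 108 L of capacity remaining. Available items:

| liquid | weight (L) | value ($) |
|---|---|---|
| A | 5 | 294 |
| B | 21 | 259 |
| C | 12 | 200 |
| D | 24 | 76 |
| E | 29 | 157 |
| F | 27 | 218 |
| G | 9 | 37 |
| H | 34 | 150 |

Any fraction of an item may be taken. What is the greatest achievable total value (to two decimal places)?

1189.76

Greedy by value/weight ratio, highest first.
Order: A (294/5=58.80) > C (200/12=16.67) > B (259/21=12.33) > F (218/27=8.07) > E (157/29=5.41) > H (150/34=4.41) > G (37/9=4.11) > D (76/24=3.17)
Fill: take A (5 @ 294) → take C (12 @ 200) → take B (21 @ 259) → take F (27 @ 218) → take E (29 @ 157) → take 14/34 of H → 61.76; 108/108 used.
Total value = 1189.76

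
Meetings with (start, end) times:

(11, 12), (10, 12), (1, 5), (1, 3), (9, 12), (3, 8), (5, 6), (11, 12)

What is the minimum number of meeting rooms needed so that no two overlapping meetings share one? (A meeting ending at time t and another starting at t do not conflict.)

The answer is the maximum number of intervals overlapping at any instant.
Events (time:±→running): 1:+→1 1:+→2 3:-→1 3:+→2 5:-→1 5:+→2 6:-→1 8:-→0 9:+→1 10:+→2 11:+→3 11:+→4 … peak 4.

4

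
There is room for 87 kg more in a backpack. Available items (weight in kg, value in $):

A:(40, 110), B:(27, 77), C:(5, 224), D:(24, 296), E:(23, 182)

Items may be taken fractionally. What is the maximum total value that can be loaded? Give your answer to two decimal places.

Ratios (sorted): C 44.80, D 12.33, E 7.91, B 2.85, A 2.75
take C (5 @ 224); take D (24 @ 296); take E (23 @ 182); take B (27 @ 77); take 8/40 of A → 22.00. Capacity used 87/87.
Total value = 801.00

801.00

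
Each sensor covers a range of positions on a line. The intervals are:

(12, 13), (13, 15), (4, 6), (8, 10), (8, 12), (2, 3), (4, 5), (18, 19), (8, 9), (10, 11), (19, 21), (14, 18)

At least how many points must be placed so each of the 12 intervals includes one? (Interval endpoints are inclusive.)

7

Process intervals by earliest right end; each time one isn't hit yet, stab at its right endpoint.
By right end: [2,3]  [4,5]  [4,6]  [8,9]  [8,10]  [10,11]  [8,12]  [12,13]  [13,15]  [14,18]  [18,19]  [19,21]
[2,3] uncovered → point at 3; [4,5] uncovered → point at 5; [8,9] uncovered → point at 9; [10,11] uncovered → point at 11; [12,13] uncovered → point at 13; [14,18] uncovered → point at 18; [19,21] uncovered → point at 21.
Points: 3, 5, 9, 11, 13, 18, 21 (7 total).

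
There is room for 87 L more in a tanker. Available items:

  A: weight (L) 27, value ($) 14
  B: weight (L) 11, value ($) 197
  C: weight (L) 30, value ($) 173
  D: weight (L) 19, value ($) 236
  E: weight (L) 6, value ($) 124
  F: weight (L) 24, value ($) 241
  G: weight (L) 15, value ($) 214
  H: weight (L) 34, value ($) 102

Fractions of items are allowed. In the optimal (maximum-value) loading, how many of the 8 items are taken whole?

5

Ratios (sorted): E 20.67, B 17.91, G 14.27, D 12.42, F 10.04, C 5.77, H 3.00, A 0.52
take E (6 @ 124); take B (11 @ 197); take G (15 @ 214); take D (19 @ 236); take F (24 @ 241); take 12/30 of C → 69.20. Capacity used 87/87.
5 item(s) taken whole; one partial (take 12/30 of C).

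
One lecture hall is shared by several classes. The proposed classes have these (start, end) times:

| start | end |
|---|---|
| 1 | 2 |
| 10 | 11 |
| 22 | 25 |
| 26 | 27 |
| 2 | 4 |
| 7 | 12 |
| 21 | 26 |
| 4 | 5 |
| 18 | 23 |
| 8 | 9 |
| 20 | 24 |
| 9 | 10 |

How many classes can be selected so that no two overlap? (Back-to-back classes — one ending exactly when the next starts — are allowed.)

8

Order by finish time; keep every interval that doesn't clash with the previous kept one.
Sorted by end: (1,2)  (2,4)  (4,5)  (8,9)  (9,10)  (10,11)  (7,12)  (18,23)  (20,24)  (22,25)  (21,26)  (26,27)
take (1,2); take (2,4); take (4,5); take (8,9); take (9,10); take (10,11); take (18,23); skip (21,26); take (26,27).
Selected 8 classes.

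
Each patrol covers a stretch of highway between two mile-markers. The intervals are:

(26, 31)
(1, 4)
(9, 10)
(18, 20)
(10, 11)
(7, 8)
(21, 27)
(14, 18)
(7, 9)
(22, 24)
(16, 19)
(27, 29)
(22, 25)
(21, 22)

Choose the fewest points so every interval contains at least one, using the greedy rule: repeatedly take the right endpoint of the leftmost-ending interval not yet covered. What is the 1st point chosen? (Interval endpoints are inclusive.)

Sort by right endpoint; whenever an interval is uncovered, place a point at its right end.
Sorted: [1,4] [7,8] [7,9] [9,10] [10,11] [14,18] [16,19] [18,20] [21,22] [22,24] [22,25] [21,27] [27,29] [26,31]
{[1,4]} hit by 4; {[7,8],[7,9]} hit by 8; {[9,10],[10,11]} hit by 10; {[14,18],[16,19],[18,20]} hit by 18; {[21,22],[22,24],[22,25],[21,27]} hit by 22; {[27,29],[26,31]} hit by 29.
Points: 4, 8, 10, 18, 22, 29 (6 total).

4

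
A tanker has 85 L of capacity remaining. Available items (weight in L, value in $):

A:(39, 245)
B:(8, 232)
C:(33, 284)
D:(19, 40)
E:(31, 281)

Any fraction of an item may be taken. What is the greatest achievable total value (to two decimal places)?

Ratios (sorted): B 29.00, E 9.06, C 8.61, A 6.28, D 2.11
take B (8 @ 232); take E (31 @ 281); take C (33 @ 284); take 13/39 of A → 81.67. Capacity used 85/85.
Total value = 878.67

878.67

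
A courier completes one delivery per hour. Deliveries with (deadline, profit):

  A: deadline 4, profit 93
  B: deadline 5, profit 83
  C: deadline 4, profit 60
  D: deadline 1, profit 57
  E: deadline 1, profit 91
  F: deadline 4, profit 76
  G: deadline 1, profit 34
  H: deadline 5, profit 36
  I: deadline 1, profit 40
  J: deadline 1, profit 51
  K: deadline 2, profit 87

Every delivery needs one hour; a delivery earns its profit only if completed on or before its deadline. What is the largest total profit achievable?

430

Sort by profit descending; place each in the latest free slot ≤ its deadline.
Profit order: A=93 E=91 K=87 B=83 F=76 C=60 D=57 J=51 I=40 H=36 G=34
Assign: A→slot 4, E→slot 1, K→slot 2, B→slot 5, F→slot 3, C skipped, D skipped, J skipped, I skipped, H skipped, G skipped.
Slots: [1:E] [2:K] [3:F] [4:A] [5:B]
Profit = 91 + 87 + 76 + 93 + 83 = 430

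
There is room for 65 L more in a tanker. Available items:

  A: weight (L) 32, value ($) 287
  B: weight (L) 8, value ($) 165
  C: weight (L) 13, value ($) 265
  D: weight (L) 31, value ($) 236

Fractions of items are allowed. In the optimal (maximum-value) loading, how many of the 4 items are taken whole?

Ratios (sorted): B 20.62, C 20.38, A 8.97, D 7.61
take B (8 @ 165); take C (13 @ 265); take A (32 @ 287); take 12/31 of D → 91.35. Capacity used 65/65.
3 item(s) taken whole; one partial (take 12/31 of D).

3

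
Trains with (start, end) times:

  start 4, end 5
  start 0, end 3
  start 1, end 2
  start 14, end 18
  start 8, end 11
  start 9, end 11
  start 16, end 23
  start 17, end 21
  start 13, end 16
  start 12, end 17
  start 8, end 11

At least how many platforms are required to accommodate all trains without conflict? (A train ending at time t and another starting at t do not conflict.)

3

Count concurrent intervals with a sweep; the peak is the room count.
starts: [0, 1, 4, 8, 8, 9, 12, 13, 14, 16, 17]
ends:   [2, 3, 5, 11, 11, 11, 16, 17, 18, 21, 23]
s0→1 s1→2 e2→1 e3→0 s4→1 e5→0 s8→1 s8→2 s9→3  — peak 3.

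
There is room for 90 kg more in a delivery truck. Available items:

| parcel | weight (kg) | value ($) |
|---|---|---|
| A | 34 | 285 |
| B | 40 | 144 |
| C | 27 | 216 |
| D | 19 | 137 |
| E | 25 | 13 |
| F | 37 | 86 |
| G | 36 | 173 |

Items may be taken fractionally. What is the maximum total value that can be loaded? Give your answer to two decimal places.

686.06

Sort by value per unit weight and fill in that order.
Order: A (285/34=8.38) > C (216/27=8.00) > D (137/19=7.21) > G (173/36=4.81) > B (144/40=3.60) > F (86/37=2.32) > E (13/25=0.52)
Fill: take A (34 @ 285) → take C (27 @ 216) → take D (19 @ 137) → take 10/36 of G → 48.06; 90/90 used.
Total value = 686.06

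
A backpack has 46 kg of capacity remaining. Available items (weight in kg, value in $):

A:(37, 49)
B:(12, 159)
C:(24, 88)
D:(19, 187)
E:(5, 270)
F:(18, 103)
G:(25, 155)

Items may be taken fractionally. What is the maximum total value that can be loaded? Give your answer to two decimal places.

Greedy by value/weight ratio, highest first.
Ratios (sorted): E 54.00, B 13.25, D 9.84, G 6.20, F 5.72, C 3.67, A 1.32
take E (5 @ 270); take B (12 @ 159); take D (19 @ 187); take 10/25 of G → 62.00. Capacity used 46/46.
Total value = 678.00

678.00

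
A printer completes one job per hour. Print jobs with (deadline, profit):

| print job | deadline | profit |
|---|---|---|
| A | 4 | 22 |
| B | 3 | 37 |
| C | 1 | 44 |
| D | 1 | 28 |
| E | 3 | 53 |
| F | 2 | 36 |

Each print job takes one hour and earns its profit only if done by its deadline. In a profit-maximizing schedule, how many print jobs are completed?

4

By profit: E(d3,53), C(d1,44), B(d3,37), F(d2,36), D(d1,28), A(d4,22)
E→slot 3; C→slot 1; B→slot 2; F skipped; D skipped; A→slot 4.
4 of 6 scheduled.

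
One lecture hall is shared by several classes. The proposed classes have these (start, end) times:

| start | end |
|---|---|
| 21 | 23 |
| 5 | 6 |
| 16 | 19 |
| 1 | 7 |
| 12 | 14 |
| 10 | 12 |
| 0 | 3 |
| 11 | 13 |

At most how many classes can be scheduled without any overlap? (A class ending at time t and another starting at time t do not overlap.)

6

Sort by end time and greedily take each interval whose start is ≥ the last chosen end.
By end time: (0,3), (5,6), (1,7), (10,12), (11,13), (12,14), (16,19), (21,23).
Pick (0,3); next start ≥ 3 → (5,6); next start ≥ 6 → (10,12); next start ≥ 12 → (12,14); next start ≥ 14 → (16,19); next start ≥ 19 → (21,23).
Selected 6 classes.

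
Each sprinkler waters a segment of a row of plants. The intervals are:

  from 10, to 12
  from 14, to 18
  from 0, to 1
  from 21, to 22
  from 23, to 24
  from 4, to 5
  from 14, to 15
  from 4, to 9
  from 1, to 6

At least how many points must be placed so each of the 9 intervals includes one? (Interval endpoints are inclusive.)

Sort by right endpoint; whenever an interval is uncovered, place a point at its right end.
By right end: [0,1]  [4,5]  [1,6]  [4,9]  [10,12]  [14,15]  [14,18]  [21,22]  [23,24]
[0,1] uncovered → point at 1; [4,5] uncovered → point at 5; [10,12] uncovered → point at 12; [14,15] uncovered → point at 15; [21,22] uncovered → point at 22; [23,24] uncovered → point at 24.
Points: 1, 5, 12, 15, 22, 24 (6 total).

6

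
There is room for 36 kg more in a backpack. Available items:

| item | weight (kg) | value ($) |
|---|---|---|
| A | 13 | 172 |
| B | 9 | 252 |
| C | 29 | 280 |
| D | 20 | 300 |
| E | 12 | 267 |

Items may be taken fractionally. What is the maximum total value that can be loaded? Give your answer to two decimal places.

744.00

Sort by value per unit weight and fill in that order.
Order: B (252/9=28.00) > E (267/12=22.25) > D (300/20=15.00) > A (172/13=13.23) > C (280/29=9.66)
Fill: take B (9 @ 252) → take E (12 @ 267) → take 15/20 of D → 225.00; 36/36 used.
Total value = 744.00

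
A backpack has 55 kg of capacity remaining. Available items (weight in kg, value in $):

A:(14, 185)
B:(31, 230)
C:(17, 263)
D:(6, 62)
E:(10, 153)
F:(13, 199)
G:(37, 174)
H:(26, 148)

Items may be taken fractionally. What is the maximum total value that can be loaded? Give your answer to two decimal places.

810.33

Sort by value per unit weight and fill in that order.
Ratios (sorted): C 15.47, F 15.31, E 15.30, A 13.21, D 10.33, B 7.42, H 5.69, G 4.70
take C (17 @ 263); take F (13 @ 199); take E (10 @ 153); take A (14 @ 185); take 1/6 of D → 10.33. Capacity used 55/55.
Total value = 810.33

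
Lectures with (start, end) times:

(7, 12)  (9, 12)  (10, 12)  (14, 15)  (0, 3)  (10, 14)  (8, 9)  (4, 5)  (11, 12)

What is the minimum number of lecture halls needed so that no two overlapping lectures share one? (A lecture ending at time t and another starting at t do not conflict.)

The answer is the maximum number of intervals overlapping at any instant.
Events (time:±→running): 0:+→1 3:-→0 4:+→1 5:-→0 7:+→1 8:+→2 9:-→1 9:+→2 10:+→3 10:+→4 11:+→5 … peak 5.

5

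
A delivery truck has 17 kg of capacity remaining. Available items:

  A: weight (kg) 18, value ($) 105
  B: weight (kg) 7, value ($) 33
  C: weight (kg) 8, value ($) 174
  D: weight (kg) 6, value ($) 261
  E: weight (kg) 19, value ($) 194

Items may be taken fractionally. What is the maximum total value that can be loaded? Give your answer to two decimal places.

465.63

Greedy by value/weight ratio, highest first.
Order: D (261/6=43.50) > C (174/8=21.75) > E (194/19=10.21) > A (105/18=5.83) > B (33/7=4.71)
Fill: take D (6 @ 261) → take C (8 @ 174) → take 3/19 of E → 30.63; 17/17 used.
Total value = 465.63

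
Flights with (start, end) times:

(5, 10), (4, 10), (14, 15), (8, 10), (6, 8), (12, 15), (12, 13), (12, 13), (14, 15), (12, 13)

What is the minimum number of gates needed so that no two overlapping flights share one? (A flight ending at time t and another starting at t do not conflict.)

The answer is the maximum number of intervals overlapping at any instant.
starts: [4, 5, 6, 8, 12, 12, 12, 12, 14, 14]
ends:   [8, 10, 10, 10, 13, 13, 13, 15, 15, 15]
s4→1 s5→2 s6→3 e8→2 s8→3 e10→2 e10→1 e10→0 s12→1 s12→2 s12→3 s12→4  — peak 4.

4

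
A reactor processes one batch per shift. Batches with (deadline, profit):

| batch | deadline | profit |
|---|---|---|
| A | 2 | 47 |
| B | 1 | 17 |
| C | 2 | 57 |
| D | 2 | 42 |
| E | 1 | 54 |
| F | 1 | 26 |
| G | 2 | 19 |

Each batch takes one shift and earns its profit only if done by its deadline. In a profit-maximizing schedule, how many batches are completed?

2

Sort by profit descending; place each in the latest free slot ≤ its deadline.
By profit: C(d2,57), E(d1,54), A(d2,47), D(d2,42), F(d1,26), G(d2,19), B(d1,17)
C→slot 2; E→slot 1; A skipped; D skipped; F skipped; G skipped; B skipped.
2 of 7 scheduled.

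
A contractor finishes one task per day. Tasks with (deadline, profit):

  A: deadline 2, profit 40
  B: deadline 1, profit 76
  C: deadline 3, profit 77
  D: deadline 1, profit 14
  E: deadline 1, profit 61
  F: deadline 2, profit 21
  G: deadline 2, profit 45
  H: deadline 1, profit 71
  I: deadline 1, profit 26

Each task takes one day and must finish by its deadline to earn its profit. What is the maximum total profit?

198

Take jobs in profit order; each goes to the latest open slot no later than its deadline.
Profit order: C=77 B=76 H=71 E=61 G=45 A=40 I=26 F=21 D=14
Assign: C→slot 3, B→slot 1, H skipped, E skipped, G→slot 2, A skipped, I skipped, F skipped, D skipped.
Slots: [1:B] [2:G] [3:C]
Profit = 76 + 45 + 77 = 198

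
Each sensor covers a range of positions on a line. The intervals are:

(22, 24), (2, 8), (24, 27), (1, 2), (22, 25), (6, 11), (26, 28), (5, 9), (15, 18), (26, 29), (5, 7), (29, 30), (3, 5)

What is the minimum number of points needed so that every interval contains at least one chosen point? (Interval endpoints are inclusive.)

Sort by right endpoint; whenever an interval is uncovered, place a point at its right end.
By right end: [1,2]  [3,5]  [5,7]  [2,8]  [5,9]  [6,11]  [15,18]  [22,24]  [22,25]  [24,27]  [26,28]  [26,29]  [29,30]
[1,2] uncovered → point at 2; [3,5] uncovered → point at 5; [6,11] uncovered → point at 11; [15,18] uncovered → point at 18; [22,24] uncovered → point at 24; [26,28] uncovered → point at 28; [29,30] uncovered → point at 30.
Points: 2, 5, 11, 18, 24, 28, 30 (7 total).

7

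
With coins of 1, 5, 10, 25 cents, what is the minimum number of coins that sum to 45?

Greedy: take as many of the largest coin as possible, then repeat with the remainder.
45 = 1×25 + 2×10
Total coins = 1 + 2 = 3

3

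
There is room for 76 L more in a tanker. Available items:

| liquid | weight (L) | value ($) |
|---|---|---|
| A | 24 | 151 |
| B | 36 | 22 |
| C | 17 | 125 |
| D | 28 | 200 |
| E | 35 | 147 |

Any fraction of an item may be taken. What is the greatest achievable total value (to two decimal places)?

Ratios (sorted): C 7.35, D 7.14, A 6.29, E 4.20, B 0.61
take C (17 @ 125); take D (28 @ 200); take A (24 @ 151); take 7/35 of E → 29.40. Capacity used 76/76.
Total value = 505.40

505.40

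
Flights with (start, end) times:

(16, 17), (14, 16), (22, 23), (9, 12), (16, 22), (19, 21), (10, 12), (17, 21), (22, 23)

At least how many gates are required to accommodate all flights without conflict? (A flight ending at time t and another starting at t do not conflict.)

3

The answer is the maximum number of intervals overlapping at any instant.
starts: [9, 10, 14, 16, 16, 17, 19, 22, 22]
ends:   [12, 12, 16, 17, 21, 21, 22, 23, 23]
s9→1 s10→2 e12→1 e12→0 s14→1 e16→0 s16→1 s16→2 e17→1 s17→2 s19→3  — peak 3.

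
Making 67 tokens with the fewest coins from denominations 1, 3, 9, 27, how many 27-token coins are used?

Use the largest denomination that fits, subtract, and repeat.
67 − 2×27→13 − 1×9→4 − 1×3→1 − 1×1→0
Count of 27: 2

2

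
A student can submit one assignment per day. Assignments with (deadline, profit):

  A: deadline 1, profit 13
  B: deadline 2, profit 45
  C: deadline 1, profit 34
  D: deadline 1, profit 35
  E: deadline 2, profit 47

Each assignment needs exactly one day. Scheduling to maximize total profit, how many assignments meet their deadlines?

By profit: E(d2,47), B(d2,45), D(d1,35), C(d1,34), A(d1,13)
E→slot 2; B→slot 1; D skipped; C skipped; A skipped.
2 of 5 scheduled.

2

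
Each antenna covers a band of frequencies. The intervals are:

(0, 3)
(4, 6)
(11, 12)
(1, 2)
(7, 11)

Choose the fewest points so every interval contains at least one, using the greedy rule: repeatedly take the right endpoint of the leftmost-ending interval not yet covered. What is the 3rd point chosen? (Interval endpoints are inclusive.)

Sort by right endpoint; whenever an interval is uncovered, place a point at its right end.
By right end: [1,2]  [0,3]  [4,6]  [7,11]  [11,12]
[1,2] uncovered → point at 2; [4,6] uncovered → point at 6; [7,11] uncovered → point at 11.
Points: 2, 6, 11 (3 total).

11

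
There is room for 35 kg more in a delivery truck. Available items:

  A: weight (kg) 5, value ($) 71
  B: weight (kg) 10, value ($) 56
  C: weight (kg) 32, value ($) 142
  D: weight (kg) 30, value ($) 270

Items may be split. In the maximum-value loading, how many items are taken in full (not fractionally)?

Sort by value per unit weight and fill in that order.
Ratios (sorted): A 14.20, D 9.00, B 5.60, C 4.44
take A (5 @ 71); take D (30 @ 270). Capacity used 35/35.
2 item(s) taken whole.

2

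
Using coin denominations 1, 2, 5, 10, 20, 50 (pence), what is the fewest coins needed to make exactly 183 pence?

Use the largest denomination that fits, subtract, and repeat.
183 = 3×50 + 1×20 + 1×10 + 1×2 + 1×1
Total coins = 3 + 1 + 1 + 1 + 1 = 7

7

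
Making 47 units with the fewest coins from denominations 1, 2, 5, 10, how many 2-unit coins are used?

47 = 4×10 + 1×5 + 1×2
Count of 2: 1

1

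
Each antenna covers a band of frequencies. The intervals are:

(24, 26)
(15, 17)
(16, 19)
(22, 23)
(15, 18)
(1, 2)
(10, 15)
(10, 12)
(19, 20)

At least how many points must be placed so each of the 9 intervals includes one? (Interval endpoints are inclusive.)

6

Process intervals by earliest right end; each time one isn't hit yet, stab at its right endpoint.
By right end: [1,2]  [10,12]  [10,15]  [15,17]  [15,18]  [16,19]  [19,20]  [22,23]  [24,26]
[1,2] uncovered → point at 2; [10,12] uncovered → point at 12; [15,17] uncovered → point at 17; [19,20] uncovered → point at 20; [22,23] uncovered → point at 23; [24,26] uncovered → point at 26.
Points: 2, 12, 17, 20, 23, 26 (6 total).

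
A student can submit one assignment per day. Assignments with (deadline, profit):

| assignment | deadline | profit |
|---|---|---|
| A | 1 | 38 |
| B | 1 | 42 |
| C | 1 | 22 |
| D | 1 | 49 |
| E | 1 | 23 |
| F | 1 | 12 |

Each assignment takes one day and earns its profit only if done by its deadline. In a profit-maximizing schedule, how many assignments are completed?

By profit: D(d1,49), B(d1,42), A(d1,38), E(d1,23), C(d1,22), F(d1,12)
D→slot 1; B skipped; A skipped; E skipped; C skipped; F skipped.
1 of 6 scheduled.

1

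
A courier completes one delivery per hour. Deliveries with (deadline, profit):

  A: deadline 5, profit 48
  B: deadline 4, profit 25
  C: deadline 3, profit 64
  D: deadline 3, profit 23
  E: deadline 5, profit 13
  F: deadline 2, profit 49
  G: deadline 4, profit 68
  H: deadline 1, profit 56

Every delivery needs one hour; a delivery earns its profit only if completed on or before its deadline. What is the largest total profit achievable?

285

Profit order: G=68 C=64 H=56 F=49 A=48 B=25 D=23 E=13
Assign: G→slot 4, C→slot 3, H→slot 1, F→slot 2, A→slot 5, B skipped, D skipped, E skipped.
Slots: [1:H] [2:F] [3:C] [4:G] [5:A]
Profit = 56 + 49 + 64 + 68 + 48 = 285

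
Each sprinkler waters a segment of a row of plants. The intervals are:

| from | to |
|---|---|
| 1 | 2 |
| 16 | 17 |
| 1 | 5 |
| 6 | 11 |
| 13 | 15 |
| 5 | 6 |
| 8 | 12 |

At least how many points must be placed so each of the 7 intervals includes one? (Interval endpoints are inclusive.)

5

Process intervals by earliest right end; each time one isn't hit yet, stab at its right endpoint.
Sorted: [1,2] [1,5] [5,6] [6,11] [8,12] [13,15] [16,17]
{[1,2],[1,5]} hit by 2; {[5,6],[6,11]} hit by 6; {[8,12]} hit by 12; {[13,15]} hit by 15; {[16,17]} hit by 17.
Points: 2, 6, 12, 15, 17 (5 total).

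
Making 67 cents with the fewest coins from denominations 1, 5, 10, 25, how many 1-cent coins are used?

Use the largest denomination that fits, subtract, and repeat.
67 = 2×25 + 1×10 + 1×5 + 2×1
Count of 1: 2

2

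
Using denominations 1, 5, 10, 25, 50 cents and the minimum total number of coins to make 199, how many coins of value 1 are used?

Use the largest denomination that fits, subtract, and repeat.
199 = 3×50 + 1×25 + 2×10 + 4×1
Count of 1: 4

4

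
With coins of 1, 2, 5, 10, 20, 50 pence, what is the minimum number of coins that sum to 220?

220 = 4×50 + 1×20
Total coins = 4 + 1 = 5

5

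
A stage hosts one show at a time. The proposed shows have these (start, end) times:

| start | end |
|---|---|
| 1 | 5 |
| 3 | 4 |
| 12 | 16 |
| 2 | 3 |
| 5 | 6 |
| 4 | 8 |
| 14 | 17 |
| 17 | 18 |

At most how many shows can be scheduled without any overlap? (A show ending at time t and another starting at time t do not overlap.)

Sort by end time and greedily take each interval whose start is ≥ the last chosen end.
By end time: (2,3), (3,4), (1,5), (5,6), (4,8), (12,16), (14,17), (17,18).
Pick (2,3); next start ≥ 3 → (3,4); next start ≥ 4 → (5,6); next start ≥ 6 → (12,16); next start ≥ 16 → (17,18).
Selected 5 shows.

5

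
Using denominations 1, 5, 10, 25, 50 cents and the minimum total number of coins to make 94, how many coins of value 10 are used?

1

94 = 1×50 + 1×25 + 1×10 + 1×5 + 4×1
Count of 10: 1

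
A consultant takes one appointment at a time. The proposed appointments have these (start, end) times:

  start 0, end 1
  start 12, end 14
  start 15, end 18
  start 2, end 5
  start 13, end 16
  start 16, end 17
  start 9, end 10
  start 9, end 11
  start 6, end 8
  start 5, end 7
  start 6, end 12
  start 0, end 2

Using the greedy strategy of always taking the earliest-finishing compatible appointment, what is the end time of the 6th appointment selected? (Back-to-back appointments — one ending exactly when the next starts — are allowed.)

Order by finish time; keep every interval that doesn't clash with the previous kept one.
By end time: (0,1), (0,2), (2,5), (5,7), (6,8), (9,10), (9,11), (6,12), (12,14), (13,16), (16,17), (15,18).
Pick (0,1); next start ≥ 1 → (2,5); next start ≥ 5 → (5,7); next start ≥ 7 → (9,10); next start ≥ 10 → (12,14); next start ≥ 14 → (16,17).
Selected: (0,1) (2,5) (5,7) (9,10) (12,14) (16,17)

17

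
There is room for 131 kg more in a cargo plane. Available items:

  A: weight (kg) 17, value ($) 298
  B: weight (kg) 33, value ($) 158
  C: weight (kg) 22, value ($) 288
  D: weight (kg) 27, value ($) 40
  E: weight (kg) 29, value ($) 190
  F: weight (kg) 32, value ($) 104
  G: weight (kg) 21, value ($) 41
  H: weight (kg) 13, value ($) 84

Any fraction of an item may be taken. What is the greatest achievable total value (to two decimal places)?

Greedy by value/weight ratio, highest first.
Ratios (sorted): A 17.53, C 13.09, E 6.55, H 6.46, B 4.79, F 3.25, G 1.95, D 1.48
take A (17 @ 298); take C (22 @ 288); take E (29 @ 190); take H (13 @ 84); take B (33 @ 158); take 17/32 of F → 55.25. Capacity used 131/131.
Total value = 1073.25

1073.25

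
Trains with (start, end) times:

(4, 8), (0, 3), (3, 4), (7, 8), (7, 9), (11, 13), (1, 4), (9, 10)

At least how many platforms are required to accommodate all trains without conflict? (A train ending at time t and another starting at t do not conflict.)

3

The answer is the maximum number of intervals overlapping at any instant.
starts: [0, 1, 3, 4, 7, 7, 9, 11]
ends:   [3, 4, 4, 8, 8, 9, 10, 13]
s0→1 s1→2 e3→1 s3→2 e4→1 e4→0 s4→1 s7→2 s7→3  — peak 3.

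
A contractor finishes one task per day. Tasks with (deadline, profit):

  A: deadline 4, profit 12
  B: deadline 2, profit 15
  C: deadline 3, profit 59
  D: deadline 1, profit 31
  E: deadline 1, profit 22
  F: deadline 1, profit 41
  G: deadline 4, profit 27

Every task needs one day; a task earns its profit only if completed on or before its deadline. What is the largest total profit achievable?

By profit: C(d3,59), F(d1,41), D(d1,31), G(d4,27), E(d1,22), B(d2,15), A(d4,12)
C→slot 3; F→slot 1; D skipped; G→slot 4; E skipped; B→slot 2; A skipped.
Profit = 41 + 15 + 59 + 27 = 142

142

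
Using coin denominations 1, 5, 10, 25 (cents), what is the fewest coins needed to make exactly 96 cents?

6

96 − 3×25→21 − 2×10→1 − 1×1→0
Total coins = 3 + 2 + 1 = 6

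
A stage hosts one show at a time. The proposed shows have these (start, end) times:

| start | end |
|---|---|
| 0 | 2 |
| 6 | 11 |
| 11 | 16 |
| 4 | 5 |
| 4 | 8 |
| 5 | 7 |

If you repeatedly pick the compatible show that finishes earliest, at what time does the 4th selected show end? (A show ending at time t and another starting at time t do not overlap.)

16

Order by finish time; keep every interval that doesn't clash with the previous kept one.
By end time: (0,2), (4,5), (5,7), (4,8), (6,11), (11,16).
Pick (0,2); next start ≥ 2 → (4,5); next start ≥ 5 → (5,7); next start ≥ 7 → (11,16).
Selected: (0,2) (4,5) (5,7) (11,16)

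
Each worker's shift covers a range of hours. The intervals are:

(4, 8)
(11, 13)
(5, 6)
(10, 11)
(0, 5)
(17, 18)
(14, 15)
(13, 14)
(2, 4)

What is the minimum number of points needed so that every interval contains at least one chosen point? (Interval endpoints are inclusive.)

5

Sort by right endpoint; whenever an interval is uncovered, place a point at its right end.
By right end: [2,4]  [0,5]  [5,6]  [4,8]  [10,11]  [11,13]  [13,14]  [14,15]  [17,18]
[2,4] uncovered → point at 4; [5,6] uncovered → point at 6; [10,11] uncovered → point at 11; [13,14] uncovered → point at 14; [17,18] uncovered → point at 18.
Points: 4, 6, 11, 14, 18 (5 total).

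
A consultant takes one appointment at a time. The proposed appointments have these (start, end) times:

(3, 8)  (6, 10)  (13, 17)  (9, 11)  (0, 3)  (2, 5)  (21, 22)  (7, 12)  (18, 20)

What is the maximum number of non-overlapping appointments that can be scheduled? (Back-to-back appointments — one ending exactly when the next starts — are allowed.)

By end time: (0,3), (2,5), (3,8), (6,10), (9,11), (7,12), (13,17), (18,20), (21,22).
Pick (0,3); next start ≥ 3 → (3,8); next start ≥ 8 → (9,11); next start ≥ 11 → (13,17); next start ≥ 17 → (18,20); next start ≥ 20 → (21,22).
Selected 6 appointments.

6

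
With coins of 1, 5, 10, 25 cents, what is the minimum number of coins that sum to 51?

51 = 2×25 + 1×1
Total coins = 2 + 1 = 3

3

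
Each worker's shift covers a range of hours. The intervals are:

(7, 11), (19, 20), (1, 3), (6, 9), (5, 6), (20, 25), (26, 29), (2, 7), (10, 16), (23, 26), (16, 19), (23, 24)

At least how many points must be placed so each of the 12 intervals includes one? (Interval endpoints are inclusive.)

6

Process intervals by earliest right end; each time one isn't hit yet, stab at its right endpoint.
Sorted: [1,3] [5,6] [2,7] [6,9] [7,11] [10,16] [16,19] [19,20] [23,24] [20,25] [23,26] [26,29]
{[1,3]} hit by 3; {[5,6],[2,7],[6,9]} hit by 6; {[7,11],[10,16]} hit by 11; {[16,19],[19,20]} hit by 19; {[23,24],[20,25],[23,26]} hit by 24; {[26,29]} hit by 29.
Points: 3, 6, 11, 19, 24, 29 (6 total).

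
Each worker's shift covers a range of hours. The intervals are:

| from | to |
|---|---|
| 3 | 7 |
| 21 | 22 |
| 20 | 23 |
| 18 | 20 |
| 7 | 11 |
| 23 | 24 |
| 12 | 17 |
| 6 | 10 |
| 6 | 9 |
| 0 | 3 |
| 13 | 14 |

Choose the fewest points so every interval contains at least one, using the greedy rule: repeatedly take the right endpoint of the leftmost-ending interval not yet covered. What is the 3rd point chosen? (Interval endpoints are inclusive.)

14

Sorted: [0,3] [3,7] [6,9] [6,10] [7,11] [13,14] [12,17] [18,20] [21,22] [20,23] [23,24]
{[0,3],[3,7]} hit by 3; {[6,9],[6,10],[7,11]} hit by 9; {[13,14],[12,17]} hit by 14; {[18,20]} hit by 20; {[21,22],[20,23]} hit by 22; {[23,24]} hit by 24.
Points: 3, 9, 14, 20, 22, 24 (6 total).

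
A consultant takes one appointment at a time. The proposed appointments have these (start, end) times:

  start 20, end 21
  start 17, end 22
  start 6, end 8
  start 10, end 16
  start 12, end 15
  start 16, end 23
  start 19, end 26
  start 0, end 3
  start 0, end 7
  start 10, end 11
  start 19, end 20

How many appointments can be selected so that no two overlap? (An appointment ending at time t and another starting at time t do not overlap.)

6

By end time: (0,3), (0,7), (6,8), (10,11), (12,15), (10,16), (19,20), (20,21), (17,22), (16,23), (19,26).
Pick (0,3); next start ≥ 3 → (6,8); next start ≥ 8 → (10,11); next start ≥ 11 → (12,15); next start ≥ 15 → (19,20); next start ≥ 20 → (20,21).
Selected 6 appointments.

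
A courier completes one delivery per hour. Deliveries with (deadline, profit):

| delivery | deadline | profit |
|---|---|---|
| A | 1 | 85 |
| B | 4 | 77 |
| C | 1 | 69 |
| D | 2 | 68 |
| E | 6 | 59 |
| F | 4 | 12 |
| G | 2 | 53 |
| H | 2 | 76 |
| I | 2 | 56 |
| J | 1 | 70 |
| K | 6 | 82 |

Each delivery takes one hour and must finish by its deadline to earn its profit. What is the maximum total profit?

391

Take jobs in profit order; each goes to the latest open slot no later than its deadline.
By profit: A(d1,85), K(d6,82), B(d4,77), H(d2,76), J(d1,70), C(d1,69), D(d2,68), E(d6,59), I(d2,56), G(d2,53), F(d4,12)
A→slot 1; K→slot 6; B→slot 4; H→slot 2; J skipped; C skipped; D skipped; E→slot 5; I skipped; G skipped; F→slot 3.
Profit = 85 + 76 + 12 + 77 + 59 + 82 = 391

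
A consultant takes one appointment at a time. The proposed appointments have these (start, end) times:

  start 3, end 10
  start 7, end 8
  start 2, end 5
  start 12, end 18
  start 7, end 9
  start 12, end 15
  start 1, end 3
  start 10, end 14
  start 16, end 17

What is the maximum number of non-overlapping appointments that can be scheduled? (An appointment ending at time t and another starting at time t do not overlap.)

Sort by end time and greedily take each interval whose start is ≥ the last chosen end.
By end time: (1,3), (2,5), (7,8), (7,9), (3,10), (10,14), (12,15), (16,17), (12,18).
Pick (1,3); next start ≥ 3 → (7,8); next start ≥ 8 → (10,14); next start ≥ 14 → (16,17).
Selected 4 appointments.

4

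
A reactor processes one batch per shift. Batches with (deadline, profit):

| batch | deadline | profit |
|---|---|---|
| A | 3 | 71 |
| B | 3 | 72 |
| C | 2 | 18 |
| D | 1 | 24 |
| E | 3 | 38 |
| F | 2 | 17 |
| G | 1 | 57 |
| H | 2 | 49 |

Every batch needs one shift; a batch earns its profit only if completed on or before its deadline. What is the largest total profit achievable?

200

Sort by profit descending; place each in the latest free slot ≤ its deadline.
Profit order: B=72 A=71 G=57 H=49 E=38 D=24 C=18 F=17
Assign: B→slot 3, A→slot 2, G→slot 1, H skipped, E skipped, D skipped, C skipped, F skipped.
Slots: [1:G] [2:A] [3:B]
Profit = 57 + 71 + 72 = 200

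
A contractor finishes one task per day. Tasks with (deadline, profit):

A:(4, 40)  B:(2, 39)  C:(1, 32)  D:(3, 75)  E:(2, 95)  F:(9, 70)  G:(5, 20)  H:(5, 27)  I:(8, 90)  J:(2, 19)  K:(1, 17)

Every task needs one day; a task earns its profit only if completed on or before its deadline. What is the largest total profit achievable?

436

Profit order: E=95 I=90 D=75 F=70 A=40 B=39 C=32 H=27 G=20 J=19 K=17
Assign: E→slot 2, I→slot 8, D→slot 3, F→slot 9, A→slot 4, B→slot 1, C skipped, H→slot 5, G skipped, J skipped, K skipped.
Slots: [1:B] [2:E] [3:D] [4:A] [5:H] [8:I] [9:F]
Profit = 39 + 95 + 75 + 40 + 27 + 90 + 70 = 436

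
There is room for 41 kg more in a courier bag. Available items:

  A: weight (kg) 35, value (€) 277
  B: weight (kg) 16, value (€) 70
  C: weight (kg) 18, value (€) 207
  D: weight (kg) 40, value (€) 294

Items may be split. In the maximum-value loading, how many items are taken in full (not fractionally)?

1

Greedy by value/weight ratio, highest first.
Ratios (sorted): C 11.50, A 7.91, D 7.35, B 4.38
take C (18 @ 207); take 23/35 of A → 182.03. Capacity used 41/41.
1 item(s) taken whole; one partial (take 23/35 of A).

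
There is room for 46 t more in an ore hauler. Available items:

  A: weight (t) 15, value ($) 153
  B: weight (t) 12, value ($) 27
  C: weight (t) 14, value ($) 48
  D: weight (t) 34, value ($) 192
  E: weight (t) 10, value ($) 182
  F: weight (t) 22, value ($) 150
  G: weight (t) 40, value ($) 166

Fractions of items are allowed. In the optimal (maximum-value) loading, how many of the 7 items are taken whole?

2

Order: E (182/10=18.20) > A (153/15=10.20) > F (150/22=6.82) > D (192/34=5.65) > G (166/40=4.15) > C (48/14=3.43) > B (27/12=2.25)
Fill: take E (10 @ 182) → take A (15 @ 153) → take 21/22 of F → 143.18; 46/46 used.
2 item(s) taken whole; one partial (take 21/22 of F).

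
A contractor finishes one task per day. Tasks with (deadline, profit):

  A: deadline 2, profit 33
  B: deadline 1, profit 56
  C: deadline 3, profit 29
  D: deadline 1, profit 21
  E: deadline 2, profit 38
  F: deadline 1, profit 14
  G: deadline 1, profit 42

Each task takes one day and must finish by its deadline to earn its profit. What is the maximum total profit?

Sort by profit descending; place each in the latest free slot ≤ its deadline.
Profit order: B=56 G=42 E=38 A=33 C=29 D=21 F=14
Assign: B→slot 1, G skipped, E→slot 2, A skipped, C→slot 3, D skipped, F skipped.
Slots: [1:B] [2:E] [3:C]
Profit = 56 + 38 + 29 = 123

123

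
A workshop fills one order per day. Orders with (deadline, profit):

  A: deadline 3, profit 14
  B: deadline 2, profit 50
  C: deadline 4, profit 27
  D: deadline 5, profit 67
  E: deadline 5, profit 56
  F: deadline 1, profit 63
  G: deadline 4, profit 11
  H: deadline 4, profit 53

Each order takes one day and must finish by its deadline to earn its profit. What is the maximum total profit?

By profit: D(d5,67), F(d1,63), E(d5,56), H(d4,53), B(d2,50), C(d4,27), A(d3,14), G(d4,11)
D→slot 5; F→slot 1; E→slot 4; H→slot 3; B→slot 2; C skipped; A skipped; G skipped.
Profit = 63 + 50 + 53 + 56 + 67 = 289

289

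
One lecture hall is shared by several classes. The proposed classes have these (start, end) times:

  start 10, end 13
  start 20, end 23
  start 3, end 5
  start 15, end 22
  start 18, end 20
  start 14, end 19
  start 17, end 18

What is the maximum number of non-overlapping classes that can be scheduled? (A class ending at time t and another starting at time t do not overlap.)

5

Sort by end time and greedily take each interval whose start is ≥ the last chosen end.
By end time: (3,5), (10,13), (17,18), (14,19), (18,20), (15,22), (20,23).
Pick (3,5); next start ≥ 5 → (10,13); next start ≥ 13 → (17,18); next start ≥ 18 → (18,20); next start ≥ 20 → (20,23).
Selected 5 classes.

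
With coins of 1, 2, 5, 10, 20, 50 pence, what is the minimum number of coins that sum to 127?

127 − 2×50→27 − 1×20→7 − 1×5→2 − 1×2→0
Total coins = 2 + 1 + 1 + 1 = 5

5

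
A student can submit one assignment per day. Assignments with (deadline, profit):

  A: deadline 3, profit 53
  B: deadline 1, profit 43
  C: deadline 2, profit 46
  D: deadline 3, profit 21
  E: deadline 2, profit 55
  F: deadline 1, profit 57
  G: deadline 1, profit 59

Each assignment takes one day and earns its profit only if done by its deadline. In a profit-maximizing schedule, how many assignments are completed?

3

Profit order: G=59 F=57 E=55 A=53 C=46 B=43 D=21
Assign: G→slot 1, F skipped, E→slot 2, A→slot 3, C skipped, B skipped, D skipped.
Slots: [1:G] [2:E] [3:A]
3 of 7 scheduled.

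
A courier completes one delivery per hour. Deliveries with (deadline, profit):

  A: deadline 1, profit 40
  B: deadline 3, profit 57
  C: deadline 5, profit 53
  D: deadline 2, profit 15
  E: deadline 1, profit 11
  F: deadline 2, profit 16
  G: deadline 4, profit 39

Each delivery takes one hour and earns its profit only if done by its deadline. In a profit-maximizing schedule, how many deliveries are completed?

5

Take jobs in profit order; each goes to the latest open slot no later than its deadline.
By profit: B(d3,57), C(d5,53), A(d1,40), G(d4,39), F(d2,16), D(d2,15), E(d1,11)
B→slot 3; C→slot 5; A→slot 1; G→slot 4; F→slot 2; D skipped; E skipped.
5 of 7 scheduled.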